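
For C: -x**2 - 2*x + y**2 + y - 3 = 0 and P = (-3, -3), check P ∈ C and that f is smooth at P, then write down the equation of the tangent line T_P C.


Tangent line at P: 4*x - 5*y - 3 = 0.

Step 1: f(-3, -3) = 0, so P lies on C.
Step 2: partial derivatives
  f_x(x, y) = -2*x - 2, f_y(x, y) = 2*y + 1.
  f_x(P) = 4, f_y(P) = -5 (gradient nonzero, so P is smooth).
Step 3: tangent line at P: 4·(x − -3) + -5·(y − -3) = 0.
Expanding: 4*x - 5*y - 3 = 0.


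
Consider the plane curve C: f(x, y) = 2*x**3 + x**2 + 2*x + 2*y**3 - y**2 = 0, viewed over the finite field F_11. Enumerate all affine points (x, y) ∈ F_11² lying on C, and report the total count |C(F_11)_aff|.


Affine F_11-points: {(0, 0), (0, 6), (3, 10), (4, 4), (4, 9), (5, 1), (5, 2), (5, 3), (7, 7), (9, 5), (10, 8)}; count = 11.

For each of the 121 pairs (x, y) ∈ F_11², evaluate f(x, y) mod 11. Record the zeros.
  x = 0: [0↦0, 1↦1, 2↦1, 3↦1, 4↦2, 5↦5, 6↦0, 7↦10, 8↦3, 9↦2, 10↦8]  zeros at y ∈ {0, 6}
  x = 1: [0↦5, 1↦6, 2↦6, 3↦6, 4↦7, 5↦10, 6↦5, 7↦4, 8↦8, 9↦7, 10↦2]  zeros at y ∈ ∅
  x = 2: [0↦2, 1↦3, 2↦3, 3↦3, 4↦4, 5↦7, 6↦2, 7↦1, 8↦5, 9↦4, 10↦10]  zeros at y ∈ ∅
  x = 3: [0↦3, 1↦4, 2↦4, 3↦4, 4↦5, 5↦8, 6↦3, 7↦2, 8↦6, 9↦5, 10↦0]  zeros at y ∈ {10}
  x = 4: [0↦9, 1↦10, 2↦10, 3↦10, 4↦0, 5↦3, 6↦9, 7↦8, 8↦1, 9↦0, 10↦6]  zeros at y ∈ {4, 9}
  x = 5: [0↦10, 1↦0, 2↦0, 3↦0, 4↦1, 5↦4, 6↦10, 7↦9, 8↦2, 9↦1, 10↦7]  zeros at y ∈ {1, 2, 3}
  x = 6: [0↦7, 1↦8, 2↦8, 3↦8, 4↦9, 5↦1, 6↦7, 7↦6, 8↦10, 9↦9, 10↦4]  zeros at y ∈ ∅
  x = 7: [0↦1, 1↦2, 2↦2, 3↦2, 4↦3, 5↦6, 6↦1, 7↦0, 8↦4, 9↦3, 10↦9]  zeros at y ∈ {7}
  x = 8: [0↦4, 1↦5, 2↦5, 3↦5, 4↦6, 5↦9, 6↦4, 7↦3, 8↦7, 9↦6, 10↦1]  zeros at y ∈ ∅
  x = 9: [0↦6, 1↦7, 2↦7, 3↦7, 4↦8, 5↦0, 6↦6, 7↦5, 8↦9, 9↦8, 10↦3]  zeros at y ∈ {5}
  x = 10: [0↦8, 1↦9, 2↦9, 3↦9, 4↦10, 5↦2, 6↦8, 7↦7, 8↦0, 9↦10, 10↦5]  zeros at y ∈ {8}
Collecting zeros: affine points = {(0, 0), (0, 6), (3, 10), (4, 4), (4, 9), (5, 1), (5, 2), (5, 3), (7, 7), (9, 5), (10, 8)}.
Total count |C(F_11)_aff| = 11.


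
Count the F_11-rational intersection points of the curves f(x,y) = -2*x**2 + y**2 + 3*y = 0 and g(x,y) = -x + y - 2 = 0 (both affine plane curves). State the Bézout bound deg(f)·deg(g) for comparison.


Common zeros: {(3, 5), (4, 6)}; count = 2; Bézout bound = 2.

deg(f) = 2, deg(g) = 1, so Bézout bound = 2.
Scan x ∈ F_11. For each x, list the y ∈ F_11 with f(x, y) ≡ 0 and those with g(x, y) ≡ 0 (mod 11); the common zeros in that column are the intersection.
  x = 0: f ≡ 0 at y ∈ {0, 8}; g ≡ 0 at y ∈ {2}; common: ∅.
  x = 1: f ≡ 0 at y ∈ ∅; g ≡ 0 at y ∈ {3}; common: ∅.
  x = 2: f ≡ 0 at y ∈ ∅; g ≡ 0 at y ∈ {4}; common: ∅.
  x = 3: f ≡ 0 at y ∈ {3, 5}; g ≡ 0 at y ∈ {5}; common: {5}.
  x = 4: f ≡ 0 at y ∈ {2, 6}; g ≡ 0 at y ∈ {6}; common: {6}.
  x = 5: f ≡ 0 at y ∈ {4}; g ≡ 0 at y ∈ {7}; common: ∅.
  x = 6: f ≡ 0 at y ∈ {4}; g ≡ 0 at y ∈ {8}; common: ∅.
  x = 7: f ≡ 0 at y ∈ {2, 6}; g ≡ 0 at y ∈ {9}; common: ∅.
  x = 8: f ≡ 0 at y ∈ {3, 5}; g ≡ 0 at y ∈ {10}; common: ∅.
  x = 9: f ≡ 0 at y ∈ ∅; g ≡ 0 at y ∈ {0}; common: ∅.
  x = 10: f ≡ 0 at y ∈ ∅; g ≡ 0 at y ∈ {1}; common: ∅.
Collecting: common zeros = {(3, 5), (4, 6)}, so the count is 2.
Comparison with the Bézout bound: 2 ≤ 2 = deg(f)·deg(g), as expected for curves with no common component (the bound is attained).


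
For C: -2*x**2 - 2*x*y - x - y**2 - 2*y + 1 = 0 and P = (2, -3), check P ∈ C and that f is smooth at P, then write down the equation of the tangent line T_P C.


Tangent line at P: 6 - 3*x = 0.

Step 1: f(2, -3) = 0, so P lies on C.
Step 2: partial derivatives
  f_x(x, y) = -4*x - 2*y - 1, f_y(x, y) = -2*x - 2*y - 2.
  f_x(P) = -3, f_y(P) = 0 (gradient nonzero, so P is smooth).
Step 3: tangent line at P: -3·(x − 2) + 0·(y − -3) = 0.
Expanding: 6 - 3*x = 0.


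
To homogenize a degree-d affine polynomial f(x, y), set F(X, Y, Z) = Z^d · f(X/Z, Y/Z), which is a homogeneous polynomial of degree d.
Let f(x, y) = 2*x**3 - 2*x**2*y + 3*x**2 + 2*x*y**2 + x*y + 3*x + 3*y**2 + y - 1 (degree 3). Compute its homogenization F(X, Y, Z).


F(X, Y, Z) = 2*X**3 - 2*X**2*Y + 3*X**2*Z + 2*X*Y**2 + X*Y*Z + 3*X*Z**2 + 3*Y**2*Z + Y*Z**2 - Z**3

deg(f) = 3.
Substitute x = X/Z, y = Y/Z into f, then multiply by Z^3.
  monomial 2·x^3·y^0 ↦ 2·X^3·Y^0·Z^0.
  monomial -2·x^2·y^1 ↦ -2·X^2·Y^1·Z^0.
  monomial 3·x^2·y^0 ↦ 3·X^2·Y^0·Z^1.
  monomial 2·x^1·y^2 ↦ 2·X^1·Y^2·Z^0.
  monomial 1·x^1·y^1 ↦ 1·X^1·Y^1·Z^1.
  monomial 3·x^1·y^0 ↦ 3·X^1·Y^0·Z^2.
  monomial 3·x^0·y^2 ↦ 3·X^0·Y^2·Z^1.
  monomial 1·x^0·y^1 ↦ 1·X^0·Y^1·Z^2.
  monomial -1·x^0·y^0 ↦ -1·X^0·Y^0·Z^3.
Collecting: F(X, Y, Z) = 2*X**3 - 2*X**2*Y + 3*X**2*Z + 2*X*Y**2 + X*Y*Z + 3*X*Z**2 + 3*Y**2*Z + Y*Z**2 - Z**3.


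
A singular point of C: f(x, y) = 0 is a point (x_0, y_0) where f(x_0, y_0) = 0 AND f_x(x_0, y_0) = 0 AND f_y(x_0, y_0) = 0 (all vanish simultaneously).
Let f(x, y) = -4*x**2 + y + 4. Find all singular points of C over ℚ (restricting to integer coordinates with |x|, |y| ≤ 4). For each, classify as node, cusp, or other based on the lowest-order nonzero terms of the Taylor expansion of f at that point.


No singular points in the scanned grid; C is smooth there.

Compute partial derivatives:
  f_x = -8*x.
  f_y = 1.
f_y = 1 is a nonzero constant, so f_y never vanishes: no point (x, y) can satisfy f = f_x = f_y = 0. In particular no (x, y) ∈ {−4, ..., 4}² is singular; the curve is smooth.


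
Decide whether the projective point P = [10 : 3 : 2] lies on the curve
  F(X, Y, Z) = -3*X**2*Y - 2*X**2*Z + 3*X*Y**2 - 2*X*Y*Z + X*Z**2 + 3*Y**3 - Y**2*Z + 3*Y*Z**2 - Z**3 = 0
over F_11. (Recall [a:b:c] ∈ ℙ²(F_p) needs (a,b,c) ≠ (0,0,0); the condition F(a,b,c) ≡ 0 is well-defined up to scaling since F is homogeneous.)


F(10,3,2) ≡ 4 (mod 11); P is NOT on the curve.

Evaluate F(10, 3, 2) term-by-term (mod 11).
  -3*X**2*Y ↦ -3·100·3·1 = -900
  -2*X**2*Z ↦ -2·100·1·2 = -400
  3*X*Y**2 ↦ 3·10·9·1 = 270
  -2*X*Y*Z ↦ -2·10·3·2 = -120
  X*Z**2 ↦ 1·10·1·4 = 40
  3*Y**3 ↦ 3·1·27·1 = 81
  -Y**2*Z ↦ -1·1·9·2 = -18
  3*Y*Z**2 ↦ 3·1·3·4 = 36
  -Z**3 ↦ -1·1·1·8 = -8
Sum: F(10, 3, 2) = (-900) + (-400) + (270) + (-120) + (40) + (81) + (-18) + (36) + (-8) = -1019.
Reducing mod 11: -1019 ≡ 4 (mod 11).
Since F(a, b, c) ≡ 4 ≠ 0 (mod 11), P does NOT lie on the curve.


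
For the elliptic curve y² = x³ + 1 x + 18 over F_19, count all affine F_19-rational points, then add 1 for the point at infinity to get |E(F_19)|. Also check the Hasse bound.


Affine points = {(1, 1), (1, 18), (2, 3), (2, 16), (7, 8), (7, 11), (8, 5), (8, 14), (11, 7), (11, 12), (13, 9), (13, 10), (15, 8), (15, 11), (16, 8), (16, 11), (18, 4), (18, 15)}; affine count = 18; |E(F_19)| = 19.

Discriminant check: Δ ∝ 4a³ + 27b² = 4·1³ + 27·18² = 4·1 + 27·324 ≡ 12 (mod 19). Nonzero ⇒ E is nonsingular.
For each x ∈ F_19, compute rhs = x³ + 1·x + 18 mod 19, then count y ∈ F_19 with y² ≡ rhs.
  x = 0: rhs = 18, matching y values: none (0 points).
  x = 1: rhs = 1, matching y values: 1, 18 (2 points).
  x = 2: rhs = 9, matching y values: 3, 16 (2 points).
  x = 3: rhs = 10, matching y values: none (0 points).
  x = 4: rhs = 10, matching y values: none (0 points).
  x = 5: rhs = 15, matching y values: none (0 points).
  x = 6: rhs = 12, matching y values: none (0 points).
  x = 7: rhs = 7, matching y values: 8, 11 (2 points).
  x = 8: rhs = 6, matching y values: 5, 14 (2 points).
  x = 9: rhs = 15, matching y values: none (0 points).
  x = 10: rhs = 2, matching y values: none (0 points).
  x = 11: rhs = 11, matching y values: 7, 12 (2 points).
  x = 12: rhs = 10, matching y values: none (0 points).
  x = 13: rhs = 5, matching y values: 9, 10 (2 points).
  x = 14: rhs = 2, matching y values: none (0 points).
  x = 15: rhs = 7, matching y values: 8, 11 (2 points).
  x = 16: rhs = 7, matching y values: 8, 11 (2 points).
  x = 17: rhs = 8, matching y values: none (0 points).
  x = 18: rhs = 16, matching y values: 4, 15 (2 points).
Total affine count: 18.
Full point count |E(F_19)| = 18 + 1 = 19.
Hasse bound: |19 − (19+1)| = |-1| = 1 ≤ 2√19 ≈ 8.7178 ✓.


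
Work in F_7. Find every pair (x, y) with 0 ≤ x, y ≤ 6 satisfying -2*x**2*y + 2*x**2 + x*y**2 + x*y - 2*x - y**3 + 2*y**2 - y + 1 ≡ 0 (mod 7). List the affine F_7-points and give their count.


Affine F_7-points: {(0, 4), (1, 6), (2, 3), (3, 2), (3, 4), (3, 6), (4, 3), (6, 2)}; count = 8.

For each of the 49 pairs (x, y) ∈ F_7², evaluate f(x, y) mod 7. Record the zeros.
  x = 0: [0↦1, 1↦1, 2↦6, 3↦3, 4↦0, 5↦5, 6↦5]  zeros at y ∈ {4}
  x = 1: [0↦1, 1↦1, 2↦1, 3↦2, 4↦5, 5↦4, 6↦0]  zeros at y ∈ {6}
  x = 2: [0↦5, 1↦1, 2↦6, 3↦0, 4↦5, 5↦1, 6↦3]  zeros at y ∈ {3}
  x = 3: [0↦6, 1↦1, 2↦0, 3↦4, 4↦0, 5↦3, 6↦0]  zeros at y ∈ {2, 4, 6}
  x = 4: [0↦4, 1↦1, 2↦4, 3↦0, 4↦4, 5↦3, 6↦5]  zeros at y ∈ {3}
  x = 5: [0↦6, 1↦1, 2↦4, 3↦2, 4↦3, 5↦1, 6↦4]  zeros at y ∈ ∅
  x = 6: [0↦5, 1↦1, 2↦0, 3↦3, 4↦4, 5↦4, 6↦4]  zeros at y ∈ {2}
Collecting zeros: affine points = {(0, 4), (1, 6), (2, 3), (3, 2), (3, 4), (3, 6), (4, 3), (6, 2)}.
Total count |C(F_7)_aff| = 8.


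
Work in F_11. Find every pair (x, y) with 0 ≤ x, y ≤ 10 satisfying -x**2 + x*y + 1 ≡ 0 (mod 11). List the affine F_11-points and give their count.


Affine F_11-points: {(1, 0), (2, 7), (3, 10), (4, 1), (5, 7), (6, 4), (7, 10), (8, 1), (9, 4), (10, 0)}; count = 10.

For each of the 121 pairs (x, y) ∈ F_11², evaluate f(x, y) mod 11. Record the zeros.
  x = 0: [0↦1, 1↦1, 2↦1, 3↦1, 4↦1, 5↦1, 6↦1, 7↦1, 8↦1, 9↦1, 10↦1]  zeros at y ∈ ∅
  x = 1: [0↦0, 1↦1, 2↦2, 3↦3, 4↦4, 5↦5, 6↦6, 7↦7, 8↦8, 9↦9, 10↦10]  zeros at y ∈ {0}
  x = 2: [0↦8, 1↦10, 2↦1, 3↦3, 4↦5, 5↦7, 6↦9, 7↦0, 8↦2, 9↦4, 10↦6]  zeros at y ∈ {7}
  x = 3: [0↦3, 1↦6, 2↦9, 3↦1, 4↦4, 5↦7, 6↦10, 7↦2, 8↦5, 9↦8, 10↦0]  zeros at y ∈ {10}
  x = 4: [0↦7, 1↦0, 2↦4, 3↦8, 4↦1, 5↦5, 6↦9, 7↦2, 8↦6, 9↦10, 10↦3]  zeros at y ∈ {1}
  x = 5: [0↦9, 1↦3, 2↦8, 3↦2, 4↦7, 5↦1, 6↦6, 7↦0, 8↦5, 9↦10, 10↦4]  zeros at y ∈ {7}
  x = 6: [0↦9, 1↦4, 2↦10, 3↦5, 4↦0, 5↦6, 6↦1, 7↦7, 8↦2, 9↦8, 10↦3]  zeros at y ∈ {4}
  x = 7: [0↦7, 1↦3, 2↦10, 3↦6, 4↦2, 5↦9, 6↦5, 7↦1, 8↦8, 9↦4, 10↦0]  zeros at y ∈ {10}
  x = 8: [0↦3, 1↦0, 2↦8, 3↦5, 4↦2, 5↦10, 6↦7, 7↦4, 8↦1, 9↦9, 10↦6]  zeros at y ∈ {1}
  x = 9: [0↦8, 1↦6, 2↦4, 3↦2, 4↦0, 5↦9, 6↦7, 7↦5, 8↦3, 9↦1, 10↦10]  zeros at y ∈ {4}
  x = 10: [0↦0, 1↦10, 2↦9, 3↦8, 4↦7, 5↦6, 6↦5, 7↦4, 8↦3, 9↦2, 10↦1]  zeros at y ∈ {0}
Collecting zeros: affine points = {(1, 0), (2, 7), (3, 10), (4, 1), (5, 7), (6, 4), (7, 10), (8, 1), (9, 4), (10, 0)}.
Total count |C(F_11)_aff| = 10.


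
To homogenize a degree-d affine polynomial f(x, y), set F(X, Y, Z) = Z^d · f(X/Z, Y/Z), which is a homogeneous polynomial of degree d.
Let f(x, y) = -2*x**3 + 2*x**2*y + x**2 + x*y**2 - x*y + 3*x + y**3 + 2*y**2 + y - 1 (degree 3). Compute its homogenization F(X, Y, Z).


F(X, Y, Z) = -2*X**3 + 2*X**2*Y + X**2*Z + X*Y**2 - X*Y*Z + 3*X*Z**2 + Y**3 + 2*Y**2*Z + Y*Z**2 - Z**3

deg(f) = 3.
Substitute x = X/Z, y = Y/Z into f, then multiply by Z^3.
  monomial -2·x^3·y^0 ↦ -2·X^3·Y^0·Z^0.
  monomial 2·x^2·y^1 ↦ 2·X^2·Y^1·Z^0.
  monomial 1·x^2·y^0 ↦ 1·X^2·Y^0·Z^1.
  monomial 1·x^1·y^2 ↦ 1·X^1·Y^2·Z^0.
  monomial -1·x^1·y^1 ↦ -1·X^1·Y^1·Z^1.
  monomial 3·x^1·y^0 ↦ 3·X^1·Y^0·Z^2.
  monomial 1·x^0·y^3 ↦ 1·X^0·Y^3·Z^0.
  monomial 2·x^0·y^2 ↦ 2·X^0·Y^2·Z^1.
  monomial 1·x^0·y^1 ↦ 1·X^0·Y^1·Z^2.
  monomial -1·x^0·y^0 ↦ -1·X^0·Y^0·Z^3.
Collecting: F(X, Y, Z) = -2*X**3 + 2*X**2*Y + X**2*Z + X*Y**2 - X*Y*Z + 3*X*Z**2 + Y**3 + 2*Y**2*Z + Y*Z**2 - Z**3.


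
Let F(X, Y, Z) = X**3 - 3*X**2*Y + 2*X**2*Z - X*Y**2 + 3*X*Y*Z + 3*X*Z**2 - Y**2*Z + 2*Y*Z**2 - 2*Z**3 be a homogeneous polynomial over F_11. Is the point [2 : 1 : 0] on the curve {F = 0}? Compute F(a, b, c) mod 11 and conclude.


F(2,1,0) ≡ 5 (mod 11); P is NOT on the curve.

Evaluate F(2, 1, 0) term-by-term (mod 11).
  X**3 ↦ 1·8·1·1 = 8
  -3*X**2*Y ↦ -3·4·1·1 = -12
  2*X**2*Z ↦ 2·4·1·0 = 0
  -X*Y**2 ↦ -1·2·1·1 = -2
  3*X*Y*Z ↦ 3·2·1·0 = 0
  3*X*Z**2 ↦ 3·2·1·0 = 0
  -Y**2*Z ↦ -1·1·1·0 = 0
  2*Y*Z**2 ↦ 2·1·1·0 = 0
  -2*Z**3 ↦ -2·1·1·0 = 0
Sum: F(2, 1, 0) = (8) + (-12) + (0) + (-2) + (0) + (0) + (0) + (0) + (0) = -6.
Reducing mod 11: -6 ≡ 5 (mod 11).
Since F(a, b, c) ≡ 5 ≠ 0 (mod 11), P does NOT lie on the curve.


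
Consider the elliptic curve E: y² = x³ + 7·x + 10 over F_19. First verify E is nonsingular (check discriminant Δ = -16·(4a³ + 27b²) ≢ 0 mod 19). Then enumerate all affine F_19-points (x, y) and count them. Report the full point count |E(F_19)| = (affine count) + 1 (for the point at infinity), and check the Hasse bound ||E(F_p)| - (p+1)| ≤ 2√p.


Affine points = {(3, 1), (3, 18), (4, 8), (4, 11), (9, 2), (9, 17), (10, 4), (10, 15), (12, 6), (12, 13), (16, 0), (17, 8), (17, 11)}; affine count = 13; |E(F_19)| = 14.

Discriminant check: Δ ∝ 4a³ + 27b² = 4·7³ + 27·10² = 4·343 + 27·100 ≡ 6 (mod 19). Nonzero ⇒ E is nonsingular.
For each x ∈ F_19, compute rhs = x³ + 7·x + 10 mod 19, then count y ∈ F_19 with y² ≡ rhs.
  x = 0: rhs = 10, matching y values: none (0 points).
  x = 1: rhs = 18, matching y values: none (0 points).
  x = 2: rhs = 13, matching y values: none (0 points).
  x = 3: rhs = 1, matching y values: 1, 18 (2 points).
  x = 4: rhs = 7, matching y values: 8, 11 (2 points).
  x = 5: rhs = 18, matching y values: none (0 points).
  x = 6: rhs = 2, matching y values: none (0 points).
  x = 7: rhs = 3, matching y values: none (0 points).
  x = 8: rhs = 8, matching y values: none (0 points).
  x = 9: rhs = 4, matching y values: 2, 17 (2 points).
  x = 10: rhs = 16, matching y values: 4, 15 (2 points).
  x = 11: rhs = 12, matching y values: none (0 points).
  x = 12: rhs = 17, matching y values: 6, 13 (2 points).
  x = 13: rhs = 18, matching y values: none (0 points).
  x = 14: rhs = 2, matching y values: none (0 points).
  x = 15: rhs = 13, matching y values: none (0 points).
  x = 16: rhs = 0, matching y values: 0 (1 points).
  x = 17: rhs = 7, matching y values: 8, 11 (2 points).
  x = 18: rhs = 2, matching y values: none (0 points).
Total affine count: 13.
Full point count |E(F_19)| = 13 + 1 = 14.
Hasse bound: |14 − (19+1)| = |-6| = 6 ≤ 2√19 ≈ 8.7178 ✓.


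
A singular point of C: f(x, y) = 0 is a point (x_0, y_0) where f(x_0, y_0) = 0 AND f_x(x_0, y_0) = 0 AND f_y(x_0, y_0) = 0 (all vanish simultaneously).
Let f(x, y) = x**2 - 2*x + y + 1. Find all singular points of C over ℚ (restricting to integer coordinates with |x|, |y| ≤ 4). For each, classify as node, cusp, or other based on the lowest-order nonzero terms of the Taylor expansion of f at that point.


No singular points in the scanned grid; C is smooth there.

Compute partial derivatives:
  f_x = 2*x - 2.
  f_y = 1.
f_y = 1 is a nonzero constant, so f_y never vanishes: no point (x, y) can satisfy f = f_x = f_y = 0. In particular no (x, y) ∈ {−4, ..., 4}² is singular; the curve is smooth.


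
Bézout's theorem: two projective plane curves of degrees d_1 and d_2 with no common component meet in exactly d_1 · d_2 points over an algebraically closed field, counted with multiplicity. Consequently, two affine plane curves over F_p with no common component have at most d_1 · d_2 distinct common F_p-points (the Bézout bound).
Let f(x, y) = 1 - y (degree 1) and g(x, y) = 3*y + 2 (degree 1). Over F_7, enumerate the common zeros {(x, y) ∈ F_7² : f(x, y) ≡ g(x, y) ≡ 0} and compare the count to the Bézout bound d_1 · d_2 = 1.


Common zeros: ∅; count = 0; Bézout bound = 1.

deg(f) = 1, deg(g) = 1, so Bézout bound = 1.
Scan x ∈ F_7. For each x, list the y ∈ F_7 with f(x, y) ≡ 0 and those with g(x, y) ≡ 0 (mod 7); the common zeros in that column are the intersection.
  x = 0: f ≡ 0 at y ∈ {1}; g ≡ 0 at y ∈ {4}; common: ∅.
  x = 1: f ≡ 0 at y ∈ {1}; g ≡ 0 at y ∈ {4}; common: ∅.
  x = 2: f ≡ 0 at y ∈ {1}; g ≡ 0 at y ∈ {4}; common: ∅.
  x = 3: f ≡ 0 at y ∈ {1}; g ≡ 0 at y ∈ {4}; common: ∅.
  x = 4: f ≡ 0 at y ∈ {1}; g ≡ 0 at y ∈ {4}; common: ∅.
  x = 5: f ≡ 0 at y ∈ {1}; g ≡ 0 at y ∈ {4}; common: ∅.
  x = 6: f ≡ 0 at y ∈ {1}; g ≡ 0 at y ∈ {4}; common: ∅.
Collecting: common zeros = ∅, so the count is 0.
Comparison with the Bézout bound: 0 ≤ 1 = deg(f)·deg(g), as expected for curves with no common component (the affine F_7-count falls short of the bound because intersections may lie at infinity, over extension fields, or carry multiplicity).


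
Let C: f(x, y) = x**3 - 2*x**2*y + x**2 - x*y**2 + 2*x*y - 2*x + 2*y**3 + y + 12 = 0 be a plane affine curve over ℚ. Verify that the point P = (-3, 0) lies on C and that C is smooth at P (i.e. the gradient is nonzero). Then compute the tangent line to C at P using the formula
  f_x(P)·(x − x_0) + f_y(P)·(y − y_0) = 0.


Tangent line at P: 19*x - 23*y + 57 = 0.

Step 1: f(-3, 0) = 0, so P lies on C.
Step 2: partial derivatives
  f_x(x, y) = 3*x**2 - 4*x*y + 2*x - y**2 + 2*y - 2, f_y(x, y) = -2*x**2 - 2*x*y + 2*x + 6*y**2 + 1.
  f_x(P) = 19, f_y(P) = -23 (gradient nonzero, so P is smooth).
Step 3: tangent line at P: 19·(x − -3) + -23·(y − 0) = 0.
Expanding: 19*x - 23*y + 57 = 0.


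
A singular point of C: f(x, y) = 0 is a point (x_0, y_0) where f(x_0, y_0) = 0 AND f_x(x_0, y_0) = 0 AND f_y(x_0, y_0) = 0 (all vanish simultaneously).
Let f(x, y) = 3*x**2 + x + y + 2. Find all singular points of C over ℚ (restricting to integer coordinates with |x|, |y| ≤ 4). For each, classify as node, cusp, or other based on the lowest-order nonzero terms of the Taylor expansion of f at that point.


No singular points in the scanned grid; C is smooth there.

Compute partial derivatives:
  f_x = 6*x + 1.
  f_y = 1.
f_y = 1 is a nonzero constant, so f_y never vanishes: no point (x, y) can satisfy f = f_x = f_y = 0. In particular no (x, y) ∈ {−4, ..., 4}² is singular; the curve is smooth.


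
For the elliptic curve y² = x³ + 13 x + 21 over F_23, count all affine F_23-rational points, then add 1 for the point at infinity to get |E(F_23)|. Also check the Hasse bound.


Affine points = {(1, 9), (1, 14), (2, 3), (2, 20), (3, 8), (3, 15), (5, 2), (5, 21), (6, 4), (6, 19), (7, 8), (7, 15), (8, 4), (8, 19), (9, 4), (9, 19), (10, 1), (10, 22), (11, 0), (13, 8), (13, 15), (14, 7), (14, 16), (15, 7), (15, 16), (16, 1), (16, 22), (17, 7), (17, 16), (20, 1), (20, 22)}; affine count = 31; |E(F_23)| = 32.

Discriminant check: Δ ∝ 4a³ + 27b² = 4·13³ + 27·21² = 4·2197 + 27·441 ≡ 18 (mod 23). Nonzero ⇒ E is nonsingular.
For each x ∈ F_23, compute rhs = x³ + 13·x + 21 mod 23, then count y ∈ F_23 with y² ≡ rhs.
  x = 0: rhs = 21, matching y values: none (0 points).
  x = 1: rhs = 12, matching y values: 9, 14 (2 points).
  x = 2: rhs = 9, matching y values: 3, 20 (2 points).
  x = 3: rhs = 18, matching y values: 8, 15 (2 points).
  x = 4: rhs = 22, matching y values: none (0 points).
  x = 5: rhs = 4, matching y values: 2, 21 (2 points).
  x = 6: rhs = 16, matching y values: 4, 19 (2 points).
  x = 7: rhs = 18, matching y values: 8, 15 (2 points).
  x = 8: rhs = 16, matching y values: 4, 19 (2 points).
  x = 9: rhs = 16, matching y values: 4, 19 (2 points).
  x = 10: rhs = 1, matching y values: 1, 22 (2 points).
  x = 11: rhs = 0, matching y values: 0 (1 points).
  x = 12: rhs = 19, matching y values: none (0 points).
  x = 13: rhs = 18, matching y values: 8, 15 (2 points).
  x = 14: rhs = 3, matching y values: 7, 16 (2 points).
  x = 15: rhs = 3, matching y values: 7, 16 (2 points).
  x = 16: rhs = 1, matching y values: 1, 22 (2 points).
  x = 17: rhs = 3, matching y values: 7, 16 (2 points).
  x = 18: rhs = 15, matching y values: none (0 points).
  x = 19: rhs = 20, matching y values: none (0 points).
  x = 20: rhs = 1, matching y values: 1, 22 (2 points).
  x = 21: rhs = 10, matching y values: none (0 points).
  x = 22: rhs = 7, matching y values: none (0 points).
Total affine count: 31.
Full point count |E(F_23)| = 31 + 1 = 32.
Hasse bound: |32 − (23+1)| = |8| = 8 ≤ 2√23 ≈ 9.5917 ✓.


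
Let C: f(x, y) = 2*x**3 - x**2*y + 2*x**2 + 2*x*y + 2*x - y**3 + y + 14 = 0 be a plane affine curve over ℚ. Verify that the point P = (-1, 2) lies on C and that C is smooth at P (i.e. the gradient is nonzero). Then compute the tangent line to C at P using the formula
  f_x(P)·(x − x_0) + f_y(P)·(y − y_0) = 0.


Tangent line at P: 12*x - 14*y + 40 = 0.

Step 1: f(-1, 2) = 0, so P lies on C.
Step 2: partial derivatives
  f_x(x, y) = 6*x**2 - 2*x*y + 4*x + 2*y + 2, f_y(x, y) = -x**2 + 2*x - 3*y**2 + 1.
  f_x(P) = 12, f_y(P) = -14 (gradient nonzero, so P is smooth).
Step 3: tangent line at P: 12·(x − -1) + -14·(y − 2) = 0.
Expanding: 12*x - 14*y + 40 = 0.


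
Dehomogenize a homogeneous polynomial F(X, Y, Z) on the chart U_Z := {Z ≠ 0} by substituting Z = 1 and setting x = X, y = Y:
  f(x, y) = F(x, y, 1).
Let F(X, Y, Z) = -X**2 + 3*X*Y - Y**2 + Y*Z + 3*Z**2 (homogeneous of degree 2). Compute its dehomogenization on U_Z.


f(x, y) = -x**2 + 3*x*y - y**2 + y + 3

On U_Z we set Z = 1. Each monomial c·X^i·Y^j·Z^k in F becomes c·x^i·y^j·1^k = c·x^i·y^j.
Substituting Z = 1: F(X, Y, 1) = -x**2 + 3*x*y - y**2 + y + 3.
Note: deg(f) ≤ deg(F) = 2; strict inequality happens when F is divisible by Z (lost terms).


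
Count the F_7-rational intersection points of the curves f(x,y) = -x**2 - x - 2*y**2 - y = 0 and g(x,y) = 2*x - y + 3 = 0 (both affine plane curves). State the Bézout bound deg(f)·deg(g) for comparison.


Common zeros: {(0, 3), (4, 4)}; count = 2; Bézout bound = 2.

deg(f) = 2, deg(g) = 1, so Bézout bound = 2.
Scan x ∈ F_7. For each x, list the y ∈ F_7 with f(x, y) ≡ 0 and those with g(x, y) ≡ 0 (mod 7); the common zeros in that column are the intersection.
  x = 0: f ≡ 0 at y ∈ {0, 3}; g ≡ 0 at y ∈ {3}; common: {3}.
  x = 1: f ≡ 0 at y ∈ ∅; g ≡ 0 at y ∈ {5}; common: ∅.
  x = 2: f ≡ 0 at y ∈ {4, 6}; g ≡ 0 at y ∈ {0}; common: ∅.
  x = 3: f ≡ 0 at y ∈ ∅; g ≡ 0 at y ∈ {2}; common: ∅.
  x = 4: f ≡ 0 at y ∈ {4, 6}; g ≡ 0 at y ∈ {4}; common: {4}.
  x = 5: f ≡ 0 at y ∈ ∅; g ≡ 0 at y ∈ {6}; common: ∅.
  x = 6: f ≡ 0 at y ∈ {0, 3}; g ≡ 0 at y ∈ {1}; common: ∅.
Collecting: common zeros = {(0, 3), (4, 4)}, so the count is 2.
Comparison with the Bézout bound: 2 ≤ 2 = deg(f)·deg(g), as expected for curves with no common component (the bound is attained).


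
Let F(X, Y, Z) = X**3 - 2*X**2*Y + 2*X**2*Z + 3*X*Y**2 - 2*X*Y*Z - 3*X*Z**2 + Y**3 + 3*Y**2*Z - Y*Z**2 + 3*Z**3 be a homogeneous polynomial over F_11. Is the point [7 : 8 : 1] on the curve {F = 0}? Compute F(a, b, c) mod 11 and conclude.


F(7,8,1) ≡ 5 (mod 11); P is NOT on the curve.

Evaluate F(7, 8, 1) term-by-term (mod 11).
  X**3 ↦ 1·343·1·1 = 343
  -2*X**2*Y ↦ -2·49·8·1 = -784
  2*X**2*Z ↦ 2·49·1·1 = 98
  3*X*Y**2 ↦ 3·7·64·1 = 1344
  -2*X*Y*Z ↦ -2·7·8·1 = -112
  -3*X*Z**2 ↦ -3·7·1·1 = -21
  Y**3 ↦ 1·1·512·1 = 512
  3*Y**2*Z ↦ 3·1·64·1 = 192
  -Y*Z**2 ↦ -1·1·8·1 = -8
  3*Z**3 ↦ 3·1·1·1 = 3
Sum: F(7, 8, 1) = (343) + (-784) + (98) + (1344) + (-112) + (-21) + (512) + (192) + (-8) + (3) = 1567.
Reducing mod 11: 1567 ≡ 5 (mod 11).
Since F(a, b, c) ≡ 5 ≠ 0 (mod 11), P does NOT lie on the curve.


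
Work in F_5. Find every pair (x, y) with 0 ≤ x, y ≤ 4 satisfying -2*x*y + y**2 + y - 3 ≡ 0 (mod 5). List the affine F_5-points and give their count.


Affine F_5-points: {(2, 1), (2, 2), (4, 3), (4, 4)}; count = 4.

For each of the 25 pairs (x, y) ∈ F_5², evaluate f(x, y) mod 5. Record the zeros.
  x = 0: [0↦2, 1↦4, 2↦3, 3↦4, 4↦2]  zeros at y ∈ ∅
  x = 1: [0↦2, 1↦2, 2↦4, 3↦3, 4↦4]  zeros at y ∈ ∅
  x = 2: [0↦2, 1↦0, 2↦0, 3↦2, 4↦1]  zeros at y ∈ {1, 2}
  x = 3: [0↦2, 1↦3, 2↦1, 3↦1, 4↦3]  zeros at y ∈ ∅
  x = 4: [0↦2, 1↦1, 2↦2, 3↦0, 4↦0]  zeros at y ∈ {3, 4}
Collecting zeros: affine points = {(2, 1), (2, 2), (4, 3), (4, 4)}.
Total count |C(F_5)_aff| = 4.


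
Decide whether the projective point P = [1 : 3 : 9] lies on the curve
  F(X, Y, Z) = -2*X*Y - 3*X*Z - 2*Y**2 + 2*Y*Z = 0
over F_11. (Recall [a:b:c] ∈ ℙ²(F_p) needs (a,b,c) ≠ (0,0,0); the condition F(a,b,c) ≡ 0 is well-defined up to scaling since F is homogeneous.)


F(1,3,9) ≡ 3 (mod 11); P is NOT on the curve.

Evaluate F(1, 3, 9) term-by-term (mod 11).
  -2*X*Y ↦ -2·1·3·1 = -6
  -3*X*Z ↦ -3·1·1·9 = -27
  -2*Y**2 ↦ -2·1·9·1 = -18
  2*Y*Z ↦ 2·1·3·9 = 54
Sum: F(1, 3, 9) = (-6) + (-27) + (-18) + (54) = 3.
Reducing mod 11: 3 ≡ 3 (mod 11).
Since F(a, b, c) ≡ 3 ≠ 0 (mod 11), P does NOT lie on the curve.


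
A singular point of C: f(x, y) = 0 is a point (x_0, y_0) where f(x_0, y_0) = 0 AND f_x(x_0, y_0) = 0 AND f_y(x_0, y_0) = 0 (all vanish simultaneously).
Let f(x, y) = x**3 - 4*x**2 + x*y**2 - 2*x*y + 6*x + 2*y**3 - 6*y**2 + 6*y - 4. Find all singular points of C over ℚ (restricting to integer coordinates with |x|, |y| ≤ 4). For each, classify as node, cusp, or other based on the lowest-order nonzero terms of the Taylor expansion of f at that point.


Singular points: {(1, 1)}; classification: node.

Compute partial derivatives:
  f_x = 3*x**2 - 8*x + y**2 - 2*y + 6.
  f_y = 2*x*y - 2*x + 6*y**2 - 12*y + 6.
Scan x_0 ∈ {−4, ..., 4}. For each x_0, f_y(x_0, y) is a polynomial in y; find its integer roots y ∈ {−4, ..., 4}, then test f_x and f at those candidates.
  x = -4: f_y(-4, y) = 6*y**2 - 20*y + 14; vanishes at y ∈ {1}. (-4, 1): f_x = 85 ≠ 0.
  x = -3: f_y(-3, y) = 6*y**2 - 18*y + 12; vanishes at y ∈ {1, 2}. (-3, 1): f_x = 56 ≠ 0; (-3, 2): f_x = 57 ≠ 0.
  x = -2: f_y(-2, y) = 6*y**2 - 16*y + 10; vanishes at y ∈ {1}. (-2, 1): f_x = 33 ≠ 0.
  x = -1: f_y(-1, y) = 6*y**2 - 14*y + 8; vanishes at y ∈ {1}. (-1, 1): f_x = 16 ≠ 0.
  x = 0: f_y(0, y) = 6*y**2 - 12*y + 6; vanishes at y ∈ {1}. (0, 1): f_x = 5 ≠ 0.
  x = 1: f_y(1, y) = 6*y**2 - 10*y + 4; vanishes at y ∈ {1}. (1, 1): f_x = 0, f = 0 — SINGULAR.
  x = 2: f_y(2, y) = 6*y**2 - 8*y + 2; vanishes at y ∈ {1}. (2, 1): f_x = 1 ≠ 0.
  x = 3: f_y(3, y) = 6*y**2 - 6*y; vanishes at y ∈ {0, 1}. (3, 0): f_x = 9 ≠ 0; (3, 1): f_x = 8 ≠ 0.
  x = 4: f_y(4, y) = 6*y**2 - 4*y - 2; vanishes at y ∈ {1}. (4, 1): f_x = 21 ≠ 0.
Only singular point on the grid: (1, 1).
Classify: substitute x = 1 + u, y = 1 + v and expand: f = u**3 - u**2 + u*v**2 + 2*v**3 + v**2.
No constant or linear terms (consistent with a singular point). Quadratic part: -u**2 + v**2. Cubic part: u**3 + u*v**2 + 2*v**3.
The quadratic part v**2 - u**2 = (v − u)(v + u) splits into two distinct linear factors, so there are two distinct tangent lines y − 1 = ±(x − 1) — this is a node (ordinary double point).
Classification: node.


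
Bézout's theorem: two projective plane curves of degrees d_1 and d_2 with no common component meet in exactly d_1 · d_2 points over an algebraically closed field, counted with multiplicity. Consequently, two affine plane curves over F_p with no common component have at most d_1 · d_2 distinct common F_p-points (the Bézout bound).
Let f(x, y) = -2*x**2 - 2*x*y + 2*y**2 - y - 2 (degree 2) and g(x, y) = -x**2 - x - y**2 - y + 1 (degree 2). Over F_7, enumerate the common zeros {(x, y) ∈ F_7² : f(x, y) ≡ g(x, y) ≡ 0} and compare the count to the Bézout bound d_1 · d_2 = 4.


Common zeros: ∅; count = 0; Bézout bound = 4.

deg(f) = 2, deg(g) = 2, so Bézout bound = 4.
Scan x ∈ F_7. For each x, list the y ∈ F_7 with f(x, y) ≡ 0 and those with g(x, y) ≡ 0 (mod 7); the common zeros in that column are the intersection.
  x = 0: f ≡ 0 at y ∈ ∅; g ≡ 0 at y ∈ ∅; common: ∅.
  x = 1: f ≡ 0 at y ∈ ∅; g ≡ 0 at y ∈ {2, 4}; common: ∅.
  x = 2: f ≡ 0 at y ∈ {3}; g ≡ 0 at y ∈ {1, 5}; common: ∅.
  x = 3: f ≡ 0 at y ∈ ∅; g ≡ 0 at y ∈ ∅; common: ∅.
  x = 4: f ≡ 0 at y ∈ ∅; g ≡ 0 at y ∈ {1, 5}; common: ∅.
  x = 5: f ≡ 0 at y ∈ ∅; g ≡ 0 at y ∈ {2, 4}; common: ∅.
  x = 6: f ≡ 0 at y ∈ ∅; g ≡ 0 at y ∈ ∅; common: ∅.
Collecting: common zeros = ∅, so the count is 0.
Comparison with the Bézout bound: 0 ≤ 4 = deg(f)·deg(g), as expected for curves with no common component (the affine F_7-count falls short of the bound because intersections may lie at infinity, over extension fields, or carry multiplicity).


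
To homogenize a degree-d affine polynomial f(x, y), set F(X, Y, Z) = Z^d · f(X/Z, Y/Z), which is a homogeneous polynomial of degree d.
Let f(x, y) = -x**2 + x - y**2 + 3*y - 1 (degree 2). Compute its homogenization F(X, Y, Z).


F(X, Y, Z) = -X**2 + X*Z - Y**2 + 3*Y*Z - Z**2

deg(f) = 2.
Substitute x = X/Z, y = Y/Z into f, then multiply by Z^2.
  monomial -1·x^2·y^0 ↦ -1·X^2·Y^0·Z^0.
  monomial 1·x^1·y^0 ↦ 1·X^1·Y^0·Z^1.
  monomial -1·x^0·y^2 ↦ -1·X^0·Y^2·Z^0.
  monomial 3·x^0·y^1 ↦ 3·X^0·Y^1·Z^1.
  monomial -1·x^0·y^0 ↦ -1·X^0·Y^0·Z^2.
Collecting: F(X, Y, Z) = -X**2 + X*Z - Y**2 + 3*Y*Z - Z**2.


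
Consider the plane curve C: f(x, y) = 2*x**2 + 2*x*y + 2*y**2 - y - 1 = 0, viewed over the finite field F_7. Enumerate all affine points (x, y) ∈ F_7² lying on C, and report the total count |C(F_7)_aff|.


Affine F_7-points: {(0, 1), (0, 3), (1, 5), (2, 0), (2, 2), (3, 2), (3, 6), (4, 3), (4, 4), (5, 0), (5, 6), (6, 1), (6, 4)}; count = 13.

For each of the 49 pairs (x, y) ∈ F_7², evaluate f(x, y) mod 7. Record the zeros.
  x = 0: [0↦6, 1↦0, 2↦5, 3↦0, 4↦6, 5↦2, 6↦2]  zeros at y ∈ {1, 3}
  x = 1: [0↦1, 1↦4, 2↦4, 3↦1, 4↦2, 5↦0, 6↦2]  zeros at y ∈ {5}
  x = 2: [0↦0, 1↦5, 2↦0, 3↦6, 4↦2, 5↦2, 6↦6]  zeros at y ∈ {0, 2}
  x = 3: [0↦3, 1↦3, 2↦0, 3↦1, 4↦6, 5↦1, 6↦0]  zeros at y ∈ {2, 6}
  x = 4: [0↦3, 1↦5, 2↦4, 3↦0, 4↦0, 5↦4, 6↦5]  zeros at y ∈ {3, 4}
  x = 5: [0↦0, 1↦4, 2↦5, 3↦3, 4↦5, 5↦4, 6↦0]  zeros at y ∈ {0, 6}
  x = 6: [0↦1, 1↦0, 2↦3, 3↦3, 4↦0, 5↦1, 6↦6]  zeros at y ∈ {1, 4}
Collecting zeros: affine points = {(0, 1), (0, 3), (1, 5), (2, 0), (2, 2), (3, 2), (3, 6), (4, 3), (4, 4), (5, 0), (5, 6), (6, 1), (6, 4)}.
Total count |C(F_7)_aff| = 13.


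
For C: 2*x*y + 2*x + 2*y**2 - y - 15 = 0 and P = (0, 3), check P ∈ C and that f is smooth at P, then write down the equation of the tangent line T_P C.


Tangent line at P: 8*x + 11*y - 33 = 0.

Step 1: f(0, 3) = 0, so P lies on C.
Step 2: partial derivatives
  f_x(x, y) = 2*y + 2, f_y(x, y) = 2*x + 4*y - 1.
  f_x(P) = 8, f_y(P) = 11 (gradient nonzero, so P is smooth).
Step 3: tangent line at P: 8·(x − 0) + 11·(y − 3) = 0.
Expanding: 8*x + 11*y - 33 = 0.


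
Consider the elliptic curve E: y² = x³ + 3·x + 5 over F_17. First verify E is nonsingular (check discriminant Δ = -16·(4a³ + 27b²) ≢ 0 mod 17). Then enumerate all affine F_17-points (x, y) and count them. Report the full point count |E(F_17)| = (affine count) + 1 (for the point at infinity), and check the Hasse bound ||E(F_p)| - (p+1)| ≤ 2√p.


Affine points = {(1, 3), (1, 14), (2, 6), (2, 11), (4, 8), (4, 9), (5, 3), (5, 14), (6, 1), (6, 16), (9, 8), (9, 9), (10, 7), (10, 10), (11, 3), (11, 14), (12, 1), (12, 16), (15, 5), (15, 12), (16, 1), (16, 16)}; affine count = 22; |E(F_17)| = 23.

Discriminant check: Δ ∝ 4a³ + 27b² = 4·3³ + 27·5² = 4·27 + 27·25 ≡ 1 (mod 17). Nonzero ⇒ E is nonsingular.
For each x ∈ F_17, compute rhs = x³ + 3·x + 5 mod 17, then count y ∈ F_17 with y² ≡ rhs.
  x = 0: rhs = 5, matching y values: none (0 points).
  x = 1: rhs = 9, matching y values: 3, 14 (2 points).
  x = 2: rhs = 2, matching y values: 6, 11 (2 points).
  x = 3: rhs = 7, matching y values: none (0 points).
  x = 4: rhs = 13, matching y values: 8, 9 (2 points).
  x = 5: rhs = 9, matching y values: 3, 14 (2 points).
  x = 6: rhs = 1, matching y values: 1, 16 (2 points).
  x = 7: rhs = 12, matching y values: none (0 points).
  x = 8: rhs = 14, matching y values: none (0 points).
  x = 9: rhs = 13, matching y values: 8, 9 (2 points).
  x = 10: rhs = 15, matching y values: 7, 10 (2 points).
  x = 11: rhs = 9, matching y values: 3, 14 (2 points).
  x = 12: rhs = 1, matching y values: 1, 16 (2 points).
  x = 13: rhs = 14, matching y values: none (0 points).
  x = 14: rhs = 3, matching y values: none (0 points).
  x = 15: rhs = 8, matching y values: 5, 12 (2 points).
  x = 16: rhs = 1, matching y values: 1, 16 (2 points).
Total affine count: 22.
Full point count |E(F_17)| = 22 + 1 = 23.
Hasse bound: |23 − (17+1)| = |5| = 5 ≤ 2√17 ≈ 8.2462 ✓.


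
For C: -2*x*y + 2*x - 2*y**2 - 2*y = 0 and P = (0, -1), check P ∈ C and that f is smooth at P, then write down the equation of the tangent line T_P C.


Tangent line at P: 4*x + 2*y + 2 = 0.

Step 1: f(0, -1) = 0, so P lies on C.
Step 2: partial derivatives
  f_x(x, y) = 2 - 2*y, f_y(x, y) = -2*x - 4*y - 2.
  f_x(P) = 4, f_y(P) = 2 (gradient nonzero, so P is smooth).
Step 3: tangent line at P: 4·(x − 0) + 2·(y − -1) = 0.
Expanding: 4*x + 2*y + 2 = 0.


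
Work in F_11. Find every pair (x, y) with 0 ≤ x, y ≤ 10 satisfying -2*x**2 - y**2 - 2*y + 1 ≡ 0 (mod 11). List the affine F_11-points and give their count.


Affine F_11-points: {(1, 10), (2, 3), (2, 6), (4, 4), (4, 5), (7, 4), (7, 5), (9, 3), (9, 6), (10, 10)}; count = 10.

For each of the 121 pairs (x, y) ∈ F_11², evaluate f(x, y) mod 11. Record the zeros.
  x = 0: [0↦1, 1↦9, 2↦4, 3↦8, 4↦10, 5↦10, 6↦8, 7↦4, 8↦9, 9↦1, 10↦2]  zeros at y ∈ ∅
  x = 1: [0↦10, 1↦7, 2↦2, 3↦6, 4↦8, 5↦8, 6↦6, 7↦2, 8↦7, 9↦10, 10↦0]  zeros at y ∈ {10}
  x = 2: [0↦4, 1↦1, 2↦7, 3↦0, 4↦2, 5↦2, 6↦0, 7↦7, 8↦1, 9↦4, 10↦5]  zeros at y ∈ {3, 6}
  x = 3: [0↦5, 1↦2, 2↦8, 3↦1, 4↦3, 5↦3, 6↦1, 7↦8, 8↦2, 9↦5, 10↦6]  zeros at y ∈ ∅
  x = 4: [0↦2, 1↦10, 2↦5, 3↦9, 4↦0, 5↦0, 6↦9, 7↦5, 8↦10, 9↦2, 10↦3]  zeros at y ∈ {4, 5}
  x = 5: [0↦6, 1↦3, 2↦9, 3↦2, 4↦4, 5↦4, 6↦2, 7↦9, 8↦3, 9↦6, 10↦7]  zeros at y ∈ ∅
  x = 6: [0↦6, 1↦3, 2↦9, 3↦2, 4↦4, 5↦4, 6↦2, 7↦9, 8↦3, 9↦6, 10↦7]  zeros at y ∈ ∅
  x = 7: [0↦2, 1↦10, 2↦5, 3↦9, 4↦0, 5↦0, 6↦9, 7↦5, 8↦10, 9↦2, 10↦3]  zeros at y ∈ {4, 5}
  x = 8: [0↦5, 1↦2, 2↦8, 3↦1, 4↦3, 5↦3, 6↦1, 7↦8, 8↦2, 9↦5, 10↦6]  zeros at y ∈ ∅
  x = 9: [0↦4, 1↦1, 2↦7, 3↦0, 4↦2, 5↦2, 6↦0, 7↦7, 8↦1, 9↦4, 10↦5]  zeros at y ∈ {3, 6}
  x = 10: [0↦10, 1↦7, 2↦2, 3↦6, 4↦8, 5↦8, 6↦6, 7↦2, 8↦7, 9↦10, 10↦0]  zeros at y ∈ {10}
Collecting zeros: affine points = {(1, 10), (2, 3), (2, 6), (4, 4), (4, 5), (7, 4), (7, 5), (9, 3), (9, 6), (10, 10)}.
Total count |C(F_11)_aff| = 10.


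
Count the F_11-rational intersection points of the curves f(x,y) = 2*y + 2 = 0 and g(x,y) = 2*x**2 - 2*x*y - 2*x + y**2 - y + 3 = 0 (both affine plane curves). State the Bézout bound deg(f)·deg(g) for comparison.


Common zeros: {(5, 10), (6, 10)}; count = 2; Bézout bound = 2.

deg(f) = 1, deg(g) = 2, so Bézout bound = 2.
Scan x ∈ F_11. For each x, list the y ∈ F_11 with f(x, y) ≡ 0 and those with g(x, y) ≡ 0 (mod 11); the common zeros in that column are the intersection.
  x = 0: f ≡ 0 at y ∈ {10}; g ≡ 0 at y ∈ {6}; common: ∅.
  x = 1: f ≡ 0 at y ∈ {10}; g ≡ 0 at y ∈ ∅; common: ∅.
  x = 2: f ≡ 0 at y ∈ {10}; g ≡ 0 at y ∈ ∅; common: ∅.
  x = 3: f ≡ 0 at y ∈ {10}; g ≡ 0 at y ∈ {9}; common: ∅.
  x = 4: f ≡ 0 at y ∈ {10}; g ≡ 0 at y ∈ ∅; common: ∅.
  x = 5: f ≡ 0 at y ∈ {10}; g ≡ 0 at y ∈ {1, 10}; common: {10}.
  x = 6: f ≡ 0 at y ∈ {10}; g ≡ 0 at y ∈ {3, 10}; common: {10}.
  x = 7: f ≡ 0 at y ∈ {10}; g ≡ 0 at y ∈ {6, 9}; common: ∅.
  x = 8: f ≡ 0 at y ∈ {10}; g ≡ 0 at y ∈ {1, 5}; common: ∅.
  x = 9: f ≡ 0 at y ∈ {10}; g ≡ 0 at y ∈ {3, 5}; common: ∅.
  x = 10: f ≡ 0 at y ∈ {10}; g ≡ 0 at y ∈ ∅; common: ∅.
Collecting: common zeros = {(5, 10), (6, 10)}, so the count is 2.
Comparison with the Bézout bound: 2 ≤ 2 = deg(f)·deg(g), as expected for curves with no common component (the bound is attained).


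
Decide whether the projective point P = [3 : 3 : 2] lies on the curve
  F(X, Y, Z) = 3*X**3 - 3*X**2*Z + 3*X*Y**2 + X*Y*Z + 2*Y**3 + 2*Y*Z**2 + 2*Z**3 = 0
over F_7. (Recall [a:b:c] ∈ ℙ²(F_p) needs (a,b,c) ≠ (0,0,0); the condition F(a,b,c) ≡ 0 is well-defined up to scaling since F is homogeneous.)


F(3,3,2) ≡ 3 (mod 7); P is NOT on the curve.

Evaluate F(3, 3, 2) term-by-term (mod 7).
  3*X**3 ↦ 3·27·1·1 = 81
  -3*X**2*Z ↦ -3·9·1·2 = -54
  3*X*Y**2 ↦ 3·3·9·1 = 81
  X*Y*Z ↦ 1·3·3·2 = 18
  2*Y**3 ↦ 2·1·27·1 = 54
  2*Y*Z**2 ↦ 2·1·3·4 = 24
  2*Z**3 ↦ 2·1·1·8 = 16
Sum: F(3, 3, 2) = (81) + (-54) + (81) + (18) + (54) + (24) + (16) = 220.
Reducing mod 7: 220 ≡ 3 (mod 7).
Since F(a, b, c) ≡ 3 ≠ 0 (mod 7), P does NOT lie on the curve.


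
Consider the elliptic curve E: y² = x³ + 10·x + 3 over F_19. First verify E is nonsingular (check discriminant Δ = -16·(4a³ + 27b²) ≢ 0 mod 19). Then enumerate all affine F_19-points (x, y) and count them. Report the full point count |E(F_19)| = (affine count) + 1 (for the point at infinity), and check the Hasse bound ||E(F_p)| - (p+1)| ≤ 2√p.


Affine points = {(5, 8), (5, 11), (7, 6), (7, 13), (8, 5), (8, 14), (9, 9), (9, 10), (10, 1), (10, 18), (11, 0), (18, 7), (18, 12)}; affine count = 13; |E(F_19)| = 14.

Discriminant check: Δ ∝ 4a³ + 27b² = 4·10³ + 27·3² = 4·1000 + 27·9 ≡ 6 (mod 19). Nonzero ⇒ E is nonsingular.
For each x ∈ F_19, compute rhs = x³ + 10·x + 3 mod 19, then count y ∈ F_19 with y² ≡ rhs.
  x = 0: rhs = 3, matching y values: none (0 points).
  x = 1: rhs = 14, matching y values: none (0 points).
  x = 2: rhs = 12, matching y values: none (0 points).
  x = 3: rhs = 3, matching y values: none (0 points).
  x = 4: rhs = 12, matching y values: none (0 points).
  x = 5: rhs = 7, matching y values: 8, 11 (2 points).
  x = 6: rhs = 13, matching y values: none (0 points).
  x = 7: rhs = 17, matching y values: 6, 13 (2 points).
  x = 8: rhs = 6, matching y values: 5, 14 (2 points).
  x = 9: rhs = 5, matching y values: 9, 10 (2 points).
  x = 10: rhs = 1, matching y values: 1, 18 (2 points).
  x = 11: rhs = 0, matching y values: 0 (1 points).
  x = 12: rhs = 8, matching y values: none (0 points).
  x = 13: rhs = 12, matching y values: none (0 points).
  x = 14: rhs = 18, matching y values: none (0 points).
  x = 15: rhs = 13, matching y values: none (0 points).
  x = 16: rhs = 3, matching y values: none (0 points).
  x = 17: rhs = 13, matching y values: none (0 points).
  x = 18: rhs = 11, matching y values: 7, 12 (2 points).
Total affine count: 13.
Full point count |E(F_19)| = 13 + 1 = 14.
Hasse bound: |14 − (19+1)| = |-6| = 6 ≤ 2√19 ≈ 8.7178 ✓.


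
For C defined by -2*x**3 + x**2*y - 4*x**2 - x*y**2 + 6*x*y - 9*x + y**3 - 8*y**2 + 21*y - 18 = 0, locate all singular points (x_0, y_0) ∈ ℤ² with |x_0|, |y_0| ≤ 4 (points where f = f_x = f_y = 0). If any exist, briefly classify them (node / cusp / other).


Singular points: {(0, 3)}; classification: node.

Compute partial derivatives:
  f_x = -6*x**2 + 2*x*y - 8*x - y**2 + 6*y - 9.
  f_y = x**2 - 2*x*y + 6*x + 3*y**2 - 16*y + 21.
Scan x_0 ∈ {−4, ..., 4}. For each x_0, f_y(x_0, y) is a polynomial in y; find its integer roots y ∈ {−4, ..., 4}, then test f_x and f at those candidates.
  x = -4: f_y(-4, y) = 3*y**2 - 8*y + 13; no integer root y with |y| ≤ 4.
  x = -3: f_y(-3, y) = 3*y**2 - 10*y + 12; no integer root y with |y| ≤ 4.
  x = -2: f_y(-2, y) = 3*y**2 - 12*y + 13; no integer root y with |y| ≤ 4.
  x = -1: f_y(-1, y) = 3*y**2 - 14*y + 16; vanishes at y ∈ {2}. (-1, 2): f_x = -3 ≠ 0.
  x = 0: f_y(0, y) = 3*y**2 - 16*y + 21; vanishes at y ∈ {3}. (0, 3): f_x = 0, f = 0 — SINGULAR.
  x = 1: f_y(1, y) = 3*y**2 - 18*y + 28; no integer root y with |y| ≤ 4.
  x = 2: f_y(2, y) = 3*y**2 - 20*y + 37; no integer root y with |y| ≤ 4.
  x = 3: f_y(3, y) = 3*y**2 - 22*y + 48; no integer root y with |y| ≤ 4.
  x = 4: f_y(4, y) = 3*y**2 - 24*y + 61; no integer root y with |y| ≤ 4.
Only singular point on the grid: (0, 3).
Classify: substitute x = 0 + u, y = 3 + v and expand: f = -2*u**3 + u**2*v - u**2 - u*v**2 + v**3 + v**2.
No constant or linear terms (consistent with a singular point). Quadratic part: -u**2 + v**2. Cubic part: -2*u**3 + u**2*v - u*v**2 + v**3.
The quadratic part v**2 - u**2 = (v − u)(v + u) splits into two distinct linear factors, so there are two distinct tangent lines y − 3 = ±(x − 0) — this is a node (ordinary double point).
Classification: node.
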